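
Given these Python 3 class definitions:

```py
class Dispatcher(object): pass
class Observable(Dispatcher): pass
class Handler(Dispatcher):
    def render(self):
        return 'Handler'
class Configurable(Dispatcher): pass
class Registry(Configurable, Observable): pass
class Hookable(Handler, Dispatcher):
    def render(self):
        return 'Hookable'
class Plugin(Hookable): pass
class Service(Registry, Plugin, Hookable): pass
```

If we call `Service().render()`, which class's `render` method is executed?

L[Service] = Service + merge(L[Registry], L[Plugin], L[Hookable], [Registry Plugin Hookable])
  take Registry:  [Registry Configurable Observable Dispatcher object] + [Plugin Hookable Handler Dispatcher object] + [Hookable Handler Dispatcher object] + [Registry Plugin Hookable]
  take Configurable:  [Configurable Observable Dispatcher object] + [Plugin Hookable Handler Dispatcher object] + [Hookable Handler Dispatcher object] + [Plugin Hookable]
  take Observable:  [Observable Dispatcher object] + [Plugin Hookable Handler Dispatcher object] + [Hookable Handler Dispatcher object] + [Plugin Hookable]
  take Plugin:  [Dispatcher object] + [Plugin Hookable Handler Dispatcher object] + [Hookable Handler Dispatcher object] + [Plugin Hookable]
  take Hookable:  [Dispatcher object] + [Hookable Handler Dispatcher object] + [Hookable Handler Dispatcher object] + [Hookable]
  take Handler:  [Dispatcher object] + [Handler Dispatcher object] + [Handler Dispatcher object]
  take Dispatcher:  [Dispatcher object] + [Dispatcher object] + [Dispatcher object]
  take object:  [object] + [object] + [object]
MRO: Service Registry Configurable Observable Plugin Hookable Handler Dispatcher object
render is defined in: Handler, Hookable. First along the MRO is Hookable.

Hookable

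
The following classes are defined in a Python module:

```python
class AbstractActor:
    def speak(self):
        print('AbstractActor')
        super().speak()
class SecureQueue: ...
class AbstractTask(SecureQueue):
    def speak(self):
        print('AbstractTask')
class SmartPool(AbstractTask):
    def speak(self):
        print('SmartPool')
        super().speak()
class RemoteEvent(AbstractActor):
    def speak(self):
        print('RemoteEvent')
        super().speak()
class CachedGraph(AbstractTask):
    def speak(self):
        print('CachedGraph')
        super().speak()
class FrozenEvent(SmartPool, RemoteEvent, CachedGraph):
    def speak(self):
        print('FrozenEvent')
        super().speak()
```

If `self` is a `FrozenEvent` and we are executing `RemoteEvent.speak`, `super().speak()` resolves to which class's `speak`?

L[FrozenEvent] = FrozenEvent + merge(L[SmartPool], L[RemoteEvent], L[CachedGraph], [SmartPool RemoteEvent CachedGraph])
  take SmartPool:  [SmartPool AbstractTask SecureQueue object] + [RemoteEvent AbstractActor object] + [CachedGraph AbstractTask SecureQueue object] + [SmartPool RemoteEvent CachedGraph]
  take RemoteEvent:  [AbstractTask SecureQueue object] + [RemoteEvent AbstractActor object] + [CachedGraph AbstractTask SecureQueue object] + [RemoteEvent CachedGraph]
  take AbstractActor:  [AbstractTask SecureQueue object] + [AbstractActor object] + [CachedGraph AbstractTask SecureQueue object] + [CachedGraph]
  take CachedGraph:  [AbstractTask SecureQueue object] + [object] + [CachedGraph AbstractTask SecureQueue object] + [CachedGraph]
  take AbstractTask:  [AbstractTask SecureQueue object] + [object] + [AbstractTask SecureQueue object]
  take SecureQueue:  [SecureQueue object] + [object] + [SecureQueue object]
  take object:  [object] + [object] + [object]
MRO: FrozenEvent SmartPool RemoteEvent AbstractActor CachedGraph AbstractTask SecureQueue object
super() in RemoteEvent.speak on a FrozenEvent instance goes to the class after RemoteEvent in FrozenEvent's MRO: AbstractActor.

AbstractActor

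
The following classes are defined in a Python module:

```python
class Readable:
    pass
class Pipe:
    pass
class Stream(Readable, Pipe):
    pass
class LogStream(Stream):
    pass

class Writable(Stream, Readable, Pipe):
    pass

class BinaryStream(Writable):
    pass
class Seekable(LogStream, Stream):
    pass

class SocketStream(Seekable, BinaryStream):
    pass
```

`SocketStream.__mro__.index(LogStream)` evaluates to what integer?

L[SocketStream] = SocketStream + merge(L[Seekable], L[BinaryStream], [Seekable BinaryStream])
  take Seekable:  [Seekable LogStream Stream Readable Pipe object] + [BinaryStream Writable Stream Readable Pipe object] + [Seekable BinaryStream]
  take LogStream:  [LogStream Stream Readable Pipe object] + [BinaryStream Writable Stream Readable Pipe object] + [BinaryStream]
  take BinaryStream:  [Stream Readable Pipe object] + [BinaryStream Writable Stream Readable Pipe object] + [BinaryStream]
  take Writable:  [Stream Readable Pipe object] + [Writable Stream Readable Pipe object]
  take Stream:  [Stream Readable Pipe object] + [Stream Readable Pipe object]
  take Readable:  [Readable Pipe object] + [Readable Pipe object]
  take Pipe:  [Pipe object] + [Pipe object]
  take object:  [object] + [object]
MRO: SocketStream Seekable LogStream BinaryStream Writable Stream Readable Pipe object
LogStream sits at index 2.

2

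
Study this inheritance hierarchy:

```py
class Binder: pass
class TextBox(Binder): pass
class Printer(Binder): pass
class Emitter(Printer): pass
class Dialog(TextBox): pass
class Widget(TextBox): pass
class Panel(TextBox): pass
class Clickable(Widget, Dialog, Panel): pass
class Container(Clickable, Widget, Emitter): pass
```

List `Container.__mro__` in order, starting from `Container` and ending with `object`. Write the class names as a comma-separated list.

L[Container] = Container + merge(L[Clickable], L[Widget], L[Emitter], [Clickable Widget Emitter])
  take Clickable:  [Clickable Widget Dialog Panel TextBox Binder object] + [Widget TextBox Binder object] + [Emitter Printer Binder object] + [Clickable Widget Emitter]
  take Widget:  [Widget Dialog Panel TextBox Binder object] + [Widget TextBox Binder object] + [Emitter Printer Binder object] + [Widget Emitter]
  take Dialog:  [Dialog Panel TextBox Binder object] + [TextBox Binder object] + [Emitter Printer Binder object] + [Emitter]
  take Panel:  [Panel TextBox Binder object] + [TextBox Binder object] + [Emitter Printer Binder object] + [Emitter]
  take TextBox:  [TextBox Binder object] + [TextBox Binder object] + [Emitter Printer Binder object] + [Emitter]
  take Emitter:  [Binder object] + [Binder object] + [Emitter Printer Binder object] + [Emitter]
  take Printer:  [Binder object] + [Binder object] + [Printer Binder object]
  take Binder:  [Binder object] + [Binder object] + [Binder object]
  take object:  [object] + [object] + [object]

Container, Clickable, Widget, Dialog, Panel, TextBox, Emitter, Printer, Binder, object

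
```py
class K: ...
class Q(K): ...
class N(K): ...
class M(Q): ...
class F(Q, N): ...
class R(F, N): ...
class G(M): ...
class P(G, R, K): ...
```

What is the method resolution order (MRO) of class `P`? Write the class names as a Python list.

L[P] = P + merge(L[G], L[R], L[K], [G R K])
  take G:  [G M Q K object] + [R F Q N K object] + [K object] + [G R K]
  take M:  [M Q K object] + [R F Q N K object] + [K object] + [R K]
  take R:  [Q K object] + [R F Q N K object] + [K object] + [R K]
  take F:  [Q K object] + [F Q N K object] + [K object] + [K]
  take Q:  [Q K object] + [Q N K object] + [K object] + [K]
  take N:  [K object] + [N K object] + [K object] + [K]
  take K:  [K object] + [K object] + [K object] + [K]
  take object:  [object] + [object] + [object]

[P, G, M, R, F, Q, N, K, object]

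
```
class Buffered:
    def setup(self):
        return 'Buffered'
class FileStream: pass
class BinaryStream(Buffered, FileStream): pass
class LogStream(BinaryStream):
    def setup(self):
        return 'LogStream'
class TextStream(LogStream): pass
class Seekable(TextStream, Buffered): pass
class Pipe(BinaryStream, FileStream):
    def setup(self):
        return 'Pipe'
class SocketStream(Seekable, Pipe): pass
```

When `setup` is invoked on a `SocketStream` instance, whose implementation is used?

L[SocketStream] = SocketStream + merge(L[Seekable], L[Pipe], [Seekable Pipe])
  take Seekable:  [Seekable TextStream LogStream BinaryStream Buffered FileStream object] + [Pipe BinaryStream Buffered FileStream object] + [Seekable Pipe]
  take TextStream:  [TextStream LogStream BinaryStream Buffered FileStream object] + [Pipe BinaryStream Buffered FileStream object] + [Pipe]
  take LogStream:  [LogStream BinaryStream Buffered FileStream object] + [Pipe BinaryStream Buffered FileStream object] + [Pipe]
  take Pipe:  [BinaryStream Buffered FileStream object] + [Pipe BinaryStream Buffered FileStream object] + [Pipe]
  take BinaryStream:  [BinaryStream Buffered FileStream object] + [BinaryStream Buffered FileStream object]
  take Buffered:  [Buffered FileStream object] + [Buffered FileStream object]
  take FileStream:  [FileStream object] + [FileStream object]
  take object:  [object] + [object]
MRO: SocketStream Seekable TextStream LogStream Pipe BinaryStream Buffered FileStream object
setup is defined in: Buffered, LogStream, Pipe. First along the MRO is LogStream.

LogStream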